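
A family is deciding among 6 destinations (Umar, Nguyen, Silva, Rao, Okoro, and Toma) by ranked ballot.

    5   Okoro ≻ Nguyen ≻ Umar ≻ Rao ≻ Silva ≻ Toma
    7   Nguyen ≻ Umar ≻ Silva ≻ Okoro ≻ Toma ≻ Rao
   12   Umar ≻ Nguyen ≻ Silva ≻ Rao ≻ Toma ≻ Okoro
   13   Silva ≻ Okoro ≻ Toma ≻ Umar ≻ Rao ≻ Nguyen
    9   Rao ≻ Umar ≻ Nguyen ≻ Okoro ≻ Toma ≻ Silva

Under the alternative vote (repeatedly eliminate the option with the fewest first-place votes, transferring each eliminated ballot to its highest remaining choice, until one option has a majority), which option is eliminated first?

Round 1: Silva 13, Umar 12, Rao 9, Nguyen 7, Okoro 5, Toma 0. Toma has the fewest and is eliminated.
Round 2: Silva 13, Umar 12, Rao 9, Nguyen 7, Okoro 5. Okoro has the fewest and is eliminated.
Round 3: Silva 13, Umar 12, Nguyen 12, Rao 9. Rao has the fewest and is eliminated.
Round 4: Umar 21, Silva 13, Nguyen 12. Nguyen has the fewest and is eliminated.
Round 5: Umar 33, Silva 13. Umar has a majority.

Toma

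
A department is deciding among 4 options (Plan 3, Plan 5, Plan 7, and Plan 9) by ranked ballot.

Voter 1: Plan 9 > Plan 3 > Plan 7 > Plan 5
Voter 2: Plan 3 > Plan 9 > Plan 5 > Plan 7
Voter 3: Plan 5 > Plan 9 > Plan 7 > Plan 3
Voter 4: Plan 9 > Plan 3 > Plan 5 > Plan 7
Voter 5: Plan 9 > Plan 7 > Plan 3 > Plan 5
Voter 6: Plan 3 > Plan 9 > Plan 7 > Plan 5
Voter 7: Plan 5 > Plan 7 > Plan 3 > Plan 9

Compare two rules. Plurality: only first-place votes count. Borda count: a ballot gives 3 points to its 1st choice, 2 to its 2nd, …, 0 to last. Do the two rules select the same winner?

Plurality first-place counts: Plan 3 2, Plan 5 2, Plan 7 0, Plan 9 3 → Plan 9.
Borda totals: Plan 3 12, Plan 5 8, Plan 7 7, Plan 9 15 → Plan 9.
The two rules agree on Plan 9.

Yes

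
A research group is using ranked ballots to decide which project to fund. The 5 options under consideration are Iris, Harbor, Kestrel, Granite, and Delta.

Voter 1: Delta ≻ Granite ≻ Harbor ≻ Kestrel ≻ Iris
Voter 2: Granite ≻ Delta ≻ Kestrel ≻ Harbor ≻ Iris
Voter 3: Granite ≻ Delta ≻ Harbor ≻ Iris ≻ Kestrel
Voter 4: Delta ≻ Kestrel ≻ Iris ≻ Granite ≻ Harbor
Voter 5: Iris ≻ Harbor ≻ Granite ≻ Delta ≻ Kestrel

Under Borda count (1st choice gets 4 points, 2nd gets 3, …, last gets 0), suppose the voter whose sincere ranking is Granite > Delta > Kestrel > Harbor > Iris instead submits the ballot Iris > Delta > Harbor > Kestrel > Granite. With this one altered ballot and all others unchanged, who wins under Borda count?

Delta

Borda totals with the altered ballot: Iris 11, Harbor 9, Kestrel 5, Granite 10, Delta 15.
The winner is unchanged: still Delta.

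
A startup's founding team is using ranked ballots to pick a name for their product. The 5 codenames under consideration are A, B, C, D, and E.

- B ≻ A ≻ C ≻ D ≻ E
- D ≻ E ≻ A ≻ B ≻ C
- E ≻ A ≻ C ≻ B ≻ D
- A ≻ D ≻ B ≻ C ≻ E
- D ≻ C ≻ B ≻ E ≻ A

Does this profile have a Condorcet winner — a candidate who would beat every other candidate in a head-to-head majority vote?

Head-to-head results (5 voters total):
A vs B: A wins 3–2.
A vs C: A wins 4–1.
A vs D: A wins 3–2.
A vs E: E wins 3–2.
B vs C: B wins 3–2.
B vs D: D wins 3–2.
B vs E: B wins 3–2.
C vs D: D wins 3–2.
C vs E: C wins 3–2.
D vs E: D wins 4–1.
No candidate beats all others: A beats B beats E beats A, a majority cycle.

No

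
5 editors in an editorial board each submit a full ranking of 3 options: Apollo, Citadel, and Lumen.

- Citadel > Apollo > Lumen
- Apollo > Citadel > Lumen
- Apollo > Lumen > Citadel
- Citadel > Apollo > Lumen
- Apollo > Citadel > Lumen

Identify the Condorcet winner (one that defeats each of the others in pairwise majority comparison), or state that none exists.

Apollo

Head-to-head results (5 voters total):
Apollo vs Citadel: Apollo wins 3–2.
Apollo vs Lumen: Apollo wins 5–0.
Citadel vs Lumen: Citadel wins 4–1.
Apollo beats each rival — Citadel (3–2), Lumen (5–0) — so Apollo is the Condorcet winner.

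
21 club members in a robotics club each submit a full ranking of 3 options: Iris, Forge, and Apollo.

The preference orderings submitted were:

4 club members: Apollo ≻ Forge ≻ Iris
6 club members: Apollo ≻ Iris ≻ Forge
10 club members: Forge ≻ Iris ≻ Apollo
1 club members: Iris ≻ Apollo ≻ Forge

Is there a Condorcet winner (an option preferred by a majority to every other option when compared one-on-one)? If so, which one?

There is no Condorcet winner

Head-to-head results (21 voters total):
Iris vs Forge: Forge wins 14–7.
Iris vs Apollo: Iris wins 11–10.
Forge vs Apollo: Apollo wins 11–10.
No candidate beats all others: Iris beats Apollo beats Forge beats Iris, a majority cycle.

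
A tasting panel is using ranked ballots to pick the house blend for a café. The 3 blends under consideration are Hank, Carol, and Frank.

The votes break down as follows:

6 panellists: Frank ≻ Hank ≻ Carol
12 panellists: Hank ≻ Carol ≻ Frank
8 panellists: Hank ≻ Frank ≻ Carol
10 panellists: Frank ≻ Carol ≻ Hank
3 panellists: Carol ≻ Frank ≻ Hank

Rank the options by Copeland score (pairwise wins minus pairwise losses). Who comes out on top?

Pairwise results:
  Hank vs Carol: Hank wins 26–13.
  Hank vs Frank: Hank wins 20–19.
  Carol vs Frank: Frank wins 24–15.
Copeland scores (wins − losses):
  Hank: 2 − 0 = 2
  Carol: 0 − 2 = -2
  Frank: 1 − 1 = 0
Hank has the best Copeland score.

Hank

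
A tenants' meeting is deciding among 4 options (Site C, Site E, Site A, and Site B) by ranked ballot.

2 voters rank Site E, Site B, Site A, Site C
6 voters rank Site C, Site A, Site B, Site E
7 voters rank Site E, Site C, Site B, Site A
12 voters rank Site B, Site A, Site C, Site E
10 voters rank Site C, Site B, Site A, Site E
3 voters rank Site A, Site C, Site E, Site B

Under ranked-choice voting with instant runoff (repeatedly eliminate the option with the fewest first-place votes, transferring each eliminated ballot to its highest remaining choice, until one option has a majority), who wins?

Round 1: Site C 16, Site B 12, Site E 9, Site A 3. Site A has the fewest and is eliminated.
Round 2: Site C 19, Site B 12, Site E 9. Site E has the fewest and is eliminated.
Round 3: Site C 26, Site B 14. Site C has a majority.

Site C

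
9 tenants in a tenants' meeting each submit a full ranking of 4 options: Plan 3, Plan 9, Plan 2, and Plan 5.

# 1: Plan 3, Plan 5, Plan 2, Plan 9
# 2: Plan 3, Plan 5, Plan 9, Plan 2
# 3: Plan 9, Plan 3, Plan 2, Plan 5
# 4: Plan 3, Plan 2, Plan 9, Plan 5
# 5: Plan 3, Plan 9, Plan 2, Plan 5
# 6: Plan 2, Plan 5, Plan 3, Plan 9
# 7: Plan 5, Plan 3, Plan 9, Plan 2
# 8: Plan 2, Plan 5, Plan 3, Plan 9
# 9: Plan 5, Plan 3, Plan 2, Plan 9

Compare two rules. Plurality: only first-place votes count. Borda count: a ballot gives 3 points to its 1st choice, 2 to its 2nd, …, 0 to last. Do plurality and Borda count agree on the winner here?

Plurality first-place counts: Plan 3 4, Plan 9 1, Plan 2 2, Plan 5 2 → Plan 3.
Borda totals: Plan 3 20, Plan 9 8, Plan 2 12, Plan 5 14 → Plan 3.
The two rules agree on Plan 3.

Yes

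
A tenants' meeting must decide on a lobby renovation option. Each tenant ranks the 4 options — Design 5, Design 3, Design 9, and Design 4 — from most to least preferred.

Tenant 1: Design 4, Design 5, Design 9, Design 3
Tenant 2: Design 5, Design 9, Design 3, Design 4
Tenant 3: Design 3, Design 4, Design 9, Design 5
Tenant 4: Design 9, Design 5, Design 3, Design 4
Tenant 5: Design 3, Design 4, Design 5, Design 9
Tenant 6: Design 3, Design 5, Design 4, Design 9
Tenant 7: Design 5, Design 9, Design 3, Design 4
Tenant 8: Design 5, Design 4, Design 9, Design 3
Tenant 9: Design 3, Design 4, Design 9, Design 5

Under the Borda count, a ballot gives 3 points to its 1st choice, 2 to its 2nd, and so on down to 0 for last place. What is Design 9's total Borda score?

Borda scores:
  Design 5: 2 + 3 + 0 + 2 + 1 + 2 + 3 + 3 + 0 = 16
  Design 3: 0 + 1 + 3 + 1 + 3 + 3 + 1 + 0 + 3 = 15
  Design 9: 1 + 2 + 1 + 3 + 0 + 0 + 2 + 1 + 1 = 11
  Design 4: 3 + 0 + 2 + 0 + 2 + 1 + 0 + 2 + 2 = 12

11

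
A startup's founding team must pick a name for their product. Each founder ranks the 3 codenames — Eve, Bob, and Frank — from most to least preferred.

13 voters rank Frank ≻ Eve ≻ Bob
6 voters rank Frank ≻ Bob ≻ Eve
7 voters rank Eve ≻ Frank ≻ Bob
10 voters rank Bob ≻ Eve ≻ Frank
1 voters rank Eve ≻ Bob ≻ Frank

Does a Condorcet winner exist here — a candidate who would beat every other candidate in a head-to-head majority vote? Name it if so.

Frank

Head-to-head results (37 voters total):
Eve vs Bob: Eve wins 21–16.
Eve vs Frank: Frank wins 19–18.
Bob vs Frank: Frank wins 26–11.
Frank beats each rival — Eve (19–18), Bob (26–11) — so Frank is the Condorcet winner.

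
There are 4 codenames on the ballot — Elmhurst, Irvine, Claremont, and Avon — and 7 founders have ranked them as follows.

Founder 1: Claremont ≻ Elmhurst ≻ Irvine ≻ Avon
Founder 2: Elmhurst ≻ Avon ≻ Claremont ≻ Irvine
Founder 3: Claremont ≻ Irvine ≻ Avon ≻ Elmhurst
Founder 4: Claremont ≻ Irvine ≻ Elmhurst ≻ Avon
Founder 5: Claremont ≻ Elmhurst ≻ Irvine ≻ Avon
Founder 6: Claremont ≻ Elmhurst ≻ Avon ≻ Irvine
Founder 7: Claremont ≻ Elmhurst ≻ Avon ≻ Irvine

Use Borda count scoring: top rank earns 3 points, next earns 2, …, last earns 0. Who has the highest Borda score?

Borda scores:
  Elmhurst: 2 + 3 + 0 + 1 + 2 + 2 + 2 = 12
  Irvine: 1 + 0 + 2 + 2 + 1 + 0 + 0 = 6
  Claremont: 3 + 1 + 3 + 3 + 3 + 3 + 3 = 19
  Avon: 0 + 2 + 1 + 0 + 0 + 1 + 1 = 5
Claremont has the highest total.

Claremont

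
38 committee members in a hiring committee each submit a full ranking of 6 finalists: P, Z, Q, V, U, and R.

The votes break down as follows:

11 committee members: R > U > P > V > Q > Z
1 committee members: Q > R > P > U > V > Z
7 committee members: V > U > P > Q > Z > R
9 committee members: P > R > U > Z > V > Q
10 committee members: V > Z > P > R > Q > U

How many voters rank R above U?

31

Ballots ranking R above U: 11+1+9+10 = 31.
Ballots ranking U above R: 7.
So 31 of 38 voters prefer R to U.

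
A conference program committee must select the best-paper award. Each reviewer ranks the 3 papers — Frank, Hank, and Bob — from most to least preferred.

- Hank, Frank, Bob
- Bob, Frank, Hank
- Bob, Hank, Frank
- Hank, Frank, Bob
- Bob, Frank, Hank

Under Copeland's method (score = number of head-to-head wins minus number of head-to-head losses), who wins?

Pairwise results:
  Frank vs Hank: Hank wins 3–2.
  Frank vs Bob: Bob wins 3–2.
  Hank vs Bob: Bob wins 3–2.
Copeland scores (wins − losses):
  Frank: 0 − 2 = -2
  Hank: 1 − 1 = 0
  Bob: 2 − 0 = 2
Bob has the best Copeland score.

Bob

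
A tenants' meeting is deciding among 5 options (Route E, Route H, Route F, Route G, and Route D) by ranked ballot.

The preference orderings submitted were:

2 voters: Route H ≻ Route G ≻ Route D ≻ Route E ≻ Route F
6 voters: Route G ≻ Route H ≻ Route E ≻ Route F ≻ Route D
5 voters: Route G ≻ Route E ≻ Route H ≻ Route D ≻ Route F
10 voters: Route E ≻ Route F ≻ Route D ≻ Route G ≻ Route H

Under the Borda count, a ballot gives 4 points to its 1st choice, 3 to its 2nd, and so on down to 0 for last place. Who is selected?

Route E

Borda scores:
  Route E: 2·1 + 6·2 + 5·3 + 10·4 = 69
  Route H: 2·4 + 6·3 + 5·2 + 10·0 = 36
  Route F: 2·0 + 6·1 + 5·0 + 10·3 = 36
  Route G: 2·3 + 6·4 + 5·4 + 10·1 = 60
  Route D: 2·2 + 6·0 + 5·1 + 10·2 = 29
Route E has the highest total.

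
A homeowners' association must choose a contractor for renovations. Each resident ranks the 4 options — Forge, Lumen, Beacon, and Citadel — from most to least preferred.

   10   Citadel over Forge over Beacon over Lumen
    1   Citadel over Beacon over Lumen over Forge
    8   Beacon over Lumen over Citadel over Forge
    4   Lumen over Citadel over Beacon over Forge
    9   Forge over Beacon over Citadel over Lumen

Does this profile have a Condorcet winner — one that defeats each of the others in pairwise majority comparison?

Head-to-head results (32 voters total):
Forge vs Lumen: Forge wins 19–13.
Forge vs Beacon: Forge wins 19–13.
Forge vs Citadel: Citadel wins 23–9.
Lumen vs Beacon: Beacon wins 28–4.
Lumen vs Citadel: Citadel wins 20–12.
Beacon vs Citadel: Beacon wins 17–15.
No candidate beats all others: Forge beats Beacon beats Citadel beats Forge, a majority cycle.

No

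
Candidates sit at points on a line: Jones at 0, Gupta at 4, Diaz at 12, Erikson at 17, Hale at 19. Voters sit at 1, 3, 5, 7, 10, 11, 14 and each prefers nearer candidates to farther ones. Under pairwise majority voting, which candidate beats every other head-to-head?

With single-peaked preferences on a line, the Condorcet winner is the candidate closest to the median voter.
The median voter (position 7) is closest to Gupta at 4.
Check: Gupta vs Hale — voters closer to Gupta: 6 of 7.

Gupta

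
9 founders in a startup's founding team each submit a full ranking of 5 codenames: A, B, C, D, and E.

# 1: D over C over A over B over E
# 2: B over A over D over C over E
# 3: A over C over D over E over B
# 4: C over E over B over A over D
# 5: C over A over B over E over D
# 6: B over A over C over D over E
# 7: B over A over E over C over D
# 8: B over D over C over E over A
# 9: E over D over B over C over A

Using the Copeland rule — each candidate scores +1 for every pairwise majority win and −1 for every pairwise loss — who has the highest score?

Pairwise results:
  A vs B: B wins 6–3.
  A vs C: C wins 5–4.
  A vs D: A wins 6–3.
  A vs E: A wins 6–3.
  B vs C: B wins 5–4.
  B vs D: B wins 6–3.
  B vs E: B wins 6–3.
  C vs D: C wins 5–4.
  C vs E: C wins 7–2.
  D vs E: D wins 5–4.
Copeland scores (wins − losses):
  A: 2 − 2 = 0
  B: 4 − 0 = 4
  C: 3 − 1 = 2
  D: 1 − 3 = -2
  E: 0 − 4 = -4
B has the best Copeland score.

B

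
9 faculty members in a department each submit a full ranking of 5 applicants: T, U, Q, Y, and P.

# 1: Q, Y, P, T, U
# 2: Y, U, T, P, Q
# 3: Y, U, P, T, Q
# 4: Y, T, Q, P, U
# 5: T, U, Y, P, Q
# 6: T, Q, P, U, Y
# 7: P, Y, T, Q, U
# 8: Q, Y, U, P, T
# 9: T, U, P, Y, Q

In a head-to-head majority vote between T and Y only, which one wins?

Y

Ballots ranking T above Y: 3.
Ballots ranking Y above T: 6.
Y wins the head-to-head, 6–3.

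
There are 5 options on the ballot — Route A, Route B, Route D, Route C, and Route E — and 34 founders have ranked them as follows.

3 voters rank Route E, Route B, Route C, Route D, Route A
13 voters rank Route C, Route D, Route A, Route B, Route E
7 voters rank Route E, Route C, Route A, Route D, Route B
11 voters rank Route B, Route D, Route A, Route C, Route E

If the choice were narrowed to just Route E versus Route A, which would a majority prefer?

Ballots ranking Route E above Route A: 3+7 = 10.
Ballots ranking Route A above Route E: 13+11 = 24.
Route A wins the head-to-head, 24–10.

Route A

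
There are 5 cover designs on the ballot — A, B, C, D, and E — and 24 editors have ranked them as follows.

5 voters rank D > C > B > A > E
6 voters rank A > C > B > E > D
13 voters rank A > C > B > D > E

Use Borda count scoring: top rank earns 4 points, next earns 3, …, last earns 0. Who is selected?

Borda scores:
  A: 5·1 + 6·4 + 13·4 = 81
  B: 5·2 + 6·2 + 13·2 = 48
  C: 5·3 + 6·3 + 13·3 = 72
  D: 5·4 + 6·0 + 13·1 = 33
  E: 5·0 + 6·1 + 13·0 = 6
A has the highest total.

A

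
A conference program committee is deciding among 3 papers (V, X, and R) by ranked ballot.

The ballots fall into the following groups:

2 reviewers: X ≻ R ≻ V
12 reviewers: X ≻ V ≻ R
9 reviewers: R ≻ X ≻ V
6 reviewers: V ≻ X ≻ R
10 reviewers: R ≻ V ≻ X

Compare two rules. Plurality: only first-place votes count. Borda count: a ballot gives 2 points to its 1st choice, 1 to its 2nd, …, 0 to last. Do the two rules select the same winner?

No

Plurality first-place counts: V 6, X 14, R 19 → R.
Borda totals: V 34, X 43, R 40 → X.
The two rules disagree: plurality picks R, Borda picks X.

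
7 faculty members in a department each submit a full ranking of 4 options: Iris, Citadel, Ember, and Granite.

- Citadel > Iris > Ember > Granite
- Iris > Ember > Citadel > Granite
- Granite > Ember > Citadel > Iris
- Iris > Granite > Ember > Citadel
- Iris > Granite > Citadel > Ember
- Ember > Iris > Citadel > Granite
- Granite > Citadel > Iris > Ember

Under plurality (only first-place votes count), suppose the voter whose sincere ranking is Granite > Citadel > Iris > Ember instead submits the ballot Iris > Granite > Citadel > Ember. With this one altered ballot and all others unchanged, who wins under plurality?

First-place totals with the altered ballot: Iris 4, Citadel 1, Ember 1, Granite 1.
The winner is unchanged: still Iris.

Iris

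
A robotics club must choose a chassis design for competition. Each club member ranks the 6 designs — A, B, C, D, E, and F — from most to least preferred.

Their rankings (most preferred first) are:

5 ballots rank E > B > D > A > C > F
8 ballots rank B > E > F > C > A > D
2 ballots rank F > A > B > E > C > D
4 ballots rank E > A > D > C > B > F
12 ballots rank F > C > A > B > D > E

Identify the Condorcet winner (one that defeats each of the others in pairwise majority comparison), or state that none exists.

No Condorcet winner

Head-to-head results (31 voters total):
A vs B: A wins 18–13.
A vs C: C wins 20–11.
A vs D: A wins 26–5.
A vs E: E wins 17–14.
A vs F: F wins 22–9.
B vs C: C wins 16–15.
B vs D: B wins 27–4.
B vs E: B wins 22–9.
B vs F: B wins 17–14.
C vs D: C wins 22–9.
C vs E: E wins 19–12.
C vs F: F wins 22–9.
D vs E: E wins 19–12.
D vs F: F wins 22–9.
E vs F: E wins 17–14.
No candidate beats all others: A beats B beats E beats A, a majority cycle.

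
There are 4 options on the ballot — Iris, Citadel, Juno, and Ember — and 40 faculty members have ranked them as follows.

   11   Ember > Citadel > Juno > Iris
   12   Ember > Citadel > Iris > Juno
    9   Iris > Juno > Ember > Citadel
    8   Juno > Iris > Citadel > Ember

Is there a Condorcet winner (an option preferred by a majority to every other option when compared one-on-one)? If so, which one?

Head-to-head results (40 voters total):
Iris vs Citadel: Citadel wins 23–17.
Iris vs Juno: Iris wins 21–19.
Iris vs Ember: Ember wins 23–17.
Citadel vs Juno: Citadel wins 23–17.
Citadel vs Ember: Ember wins 32–8.
Juno vs Ember: Ember wins 23–17.
Ember beats each rival — Iris (23–17), Citadel (32–8), Juno (23–17) — so Ember is the Condorcet winner.

Ember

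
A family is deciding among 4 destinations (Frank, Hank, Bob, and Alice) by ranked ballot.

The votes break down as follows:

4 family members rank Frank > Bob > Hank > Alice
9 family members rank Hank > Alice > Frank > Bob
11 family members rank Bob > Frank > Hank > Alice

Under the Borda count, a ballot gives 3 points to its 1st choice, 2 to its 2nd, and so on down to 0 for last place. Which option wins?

Borda scores:
  Frank: 4·3 + 9·1 + 11·2 = 43
  Hank: 4·1 + 9·3 + 11·1 = 42
  Bob: 4·2 + 9·0 + 11·3 = 41
  Alice: 4·0 + 9·2 + 11·0 = 18
Frank has the highest total.

Frank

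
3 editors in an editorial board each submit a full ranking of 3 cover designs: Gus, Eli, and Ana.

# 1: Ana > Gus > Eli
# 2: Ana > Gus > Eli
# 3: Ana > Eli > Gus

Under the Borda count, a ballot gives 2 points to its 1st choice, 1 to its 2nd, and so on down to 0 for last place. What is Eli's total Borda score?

1

Borda scores:
  Gus: 1 + 1 + 0 = 2
  Eli: 0 + 0 + 1 = 1
  Ana: 2 + 2 + 2 = 6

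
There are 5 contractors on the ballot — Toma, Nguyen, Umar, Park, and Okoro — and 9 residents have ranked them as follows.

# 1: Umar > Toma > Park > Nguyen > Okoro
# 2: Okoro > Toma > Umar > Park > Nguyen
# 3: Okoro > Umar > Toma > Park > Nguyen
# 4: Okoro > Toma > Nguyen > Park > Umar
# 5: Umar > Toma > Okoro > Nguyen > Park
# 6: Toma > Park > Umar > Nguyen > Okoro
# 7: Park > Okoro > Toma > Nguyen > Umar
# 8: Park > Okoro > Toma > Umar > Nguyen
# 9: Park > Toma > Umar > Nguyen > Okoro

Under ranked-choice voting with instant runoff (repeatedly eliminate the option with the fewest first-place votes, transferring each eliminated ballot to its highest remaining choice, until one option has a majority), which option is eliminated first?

Nguyen

Round 1: Park 3, Okoro 3, Umar 2, Toma 1, Nguyen 0. Nguyen has the fewest and is eliminated.
Round 2: Park 3, Okoro 3, Umar 2, Toma 1. Toma has the fewest and is eliminated.
Round 3: Park 4, Okoro 3, Umar 2. Umar has the fewest and is eliminated.
Round 4: Park 5, Okoro 4. Park has a majority.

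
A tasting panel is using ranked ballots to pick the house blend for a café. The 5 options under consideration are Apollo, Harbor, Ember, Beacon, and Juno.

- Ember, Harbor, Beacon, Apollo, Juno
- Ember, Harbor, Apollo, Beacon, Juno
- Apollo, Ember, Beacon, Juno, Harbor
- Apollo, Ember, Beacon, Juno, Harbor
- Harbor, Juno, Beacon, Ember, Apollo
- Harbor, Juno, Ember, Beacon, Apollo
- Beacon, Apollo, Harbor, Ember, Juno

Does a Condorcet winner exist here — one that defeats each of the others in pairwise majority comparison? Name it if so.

Ember

Head-to-head results (7 voters total):
Apollo vs Harbor: Harbor wins 4–3.
Apollo vs Ember: Ember wins 4–3.
Apollo vs Beacon: Beacon wins 4–3.
Apollo vs Juno: Apollo wins 5–2.
Harbor vs Ember: Ember wins 4–3.
Harbor vs Beacon: Harbor wins 4–3.
Harbor vs Juno: Harbor wins 5–2.
Ember vs Beacon: Ember wins 5–2.
Ember vs Juno: Ember wins 5–2.
Beacon vs Juno: Beacon wins 5–2.
Ember beats each rival — Apollo (4–3), Harbor (4–3), Beacon (5–2), Juno (5–2) — so Ember is the Condorcet winner.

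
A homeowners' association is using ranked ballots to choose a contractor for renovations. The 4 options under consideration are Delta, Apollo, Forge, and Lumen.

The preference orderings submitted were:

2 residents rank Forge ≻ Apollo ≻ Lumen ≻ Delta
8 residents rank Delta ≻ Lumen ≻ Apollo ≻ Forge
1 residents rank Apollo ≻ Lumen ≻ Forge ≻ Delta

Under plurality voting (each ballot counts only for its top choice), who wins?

Delta

First-place vote totals:
  Delta: 8
  Apollo: 1
  Forge: 2
  Lumen: 0
Delta has the most first-place votes.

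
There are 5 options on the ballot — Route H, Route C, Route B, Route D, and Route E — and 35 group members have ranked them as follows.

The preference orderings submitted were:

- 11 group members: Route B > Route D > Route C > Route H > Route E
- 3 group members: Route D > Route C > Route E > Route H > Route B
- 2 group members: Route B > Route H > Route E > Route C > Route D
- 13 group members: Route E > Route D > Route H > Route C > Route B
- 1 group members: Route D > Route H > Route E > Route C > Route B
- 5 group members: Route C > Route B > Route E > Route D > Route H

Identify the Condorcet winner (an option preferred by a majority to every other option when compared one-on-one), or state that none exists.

There is no Condorcet winner

Head-to-head results (35 voters total):
Route H vs Route C: Route C wins 19–16.
Route H vs Route B: Route B wins 18–17.
Route H vs Route D: Route D wins 33–2.
Route H vs Route E: Route E wins 21–14.
Route C vs Route B: Route C wins 22–13.
Route C vs Route D: Route D wins 28–7.
Route C vs Route E: Route C wins 19–16.
Route B vs Route D: Route B wins 18–17.
Route B vs Route E: Route B wins 18–17.
Route D vs Route E: Route E wins 20–15.
No candidate beats all others: Route C beats Route B beats Route D beats Route C, a majority cycle.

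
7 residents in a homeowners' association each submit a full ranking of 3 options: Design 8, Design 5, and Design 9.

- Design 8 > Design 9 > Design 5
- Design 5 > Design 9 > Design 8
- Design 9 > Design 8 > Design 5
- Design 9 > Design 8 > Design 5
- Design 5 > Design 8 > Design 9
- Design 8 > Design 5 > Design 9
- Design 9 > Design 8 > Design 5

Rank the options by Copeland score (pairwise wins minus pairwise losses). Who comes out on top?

Design 9

Pairwise results:
  Design 8 vs Design 5: Design 8 wins 5–2.
  Design 8 vs Design 9: Design 9 wins 4–3.
  Design 5 vs Design 9: Design 9 wins 4–3.
Copeland scores (wins − losses):
  Design 8: 1 − 1 = 0
  Design 5: 0 − 2 = -2
  Design 9: 2 − 0 = 2
Design 9 has the best Copeland score.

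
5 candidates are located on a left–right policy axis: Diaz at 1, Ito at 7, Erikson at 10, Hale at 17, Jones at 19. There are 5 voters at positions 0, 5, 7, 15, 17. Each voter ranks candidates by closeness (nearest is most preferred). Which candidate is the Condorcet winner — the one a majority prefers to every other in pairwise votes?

Ito

With single-peaked preferences on a line, the Condorcet winner is the candidate closest to the median voter.
The median voter (position 7) is closest to Ito at 7.
Check: Ito vs Erikson — voters closer to Ito: 3 of 5.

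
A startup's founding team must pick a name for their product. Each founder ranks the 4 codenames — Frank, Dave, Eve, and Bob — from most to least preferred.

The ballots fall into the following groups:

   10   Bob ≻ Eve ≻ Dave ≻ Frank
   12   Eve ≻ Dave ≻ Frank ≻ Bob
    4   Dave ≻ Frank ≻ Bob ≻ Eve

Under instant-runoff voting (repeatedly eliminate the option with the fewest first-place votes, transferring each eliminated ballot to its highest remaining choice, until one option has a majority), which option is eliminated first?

Round 1: Eve 12, Bob 10, Dave 4, Frank 0. Frank has the fewest and is eliminated.
Round 2: Eve 12, Bob 10, Dave 4. Dave has the fewest and is eliminated.
Round 3: Bob 14, Eve 12. Bob has a majority.

Frank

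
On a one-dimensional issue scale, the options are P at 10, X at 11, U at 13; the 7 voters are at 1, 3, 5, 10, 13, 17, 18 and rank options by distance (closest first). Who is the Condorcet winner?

With single-peaked preferences on a line, the Condorcet winner is the candidate closest to the median voter.
The median voter (position 10) is closest to P at 10.
Check: P vs X — voters closer to P: 4 of 7.

P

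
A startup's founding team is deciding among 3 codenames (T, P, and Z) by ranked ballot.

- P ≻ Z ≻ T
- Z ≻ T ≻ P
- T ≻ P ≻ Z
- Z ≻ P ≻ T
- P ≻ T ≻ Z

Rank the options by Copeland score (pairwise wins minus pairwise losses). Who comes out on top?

Pairwise results:
  T vs P: P wins 3–2.
  T vs Z: Z wins 3–2.
  P vs Z: P wins 3–2.
Copeland scores (wins − losses):
  T: 0 − 2 = -2
  P: 2 − 0 = 2
  Z: 1 − 1 = 0
P has the best Copeland score.

P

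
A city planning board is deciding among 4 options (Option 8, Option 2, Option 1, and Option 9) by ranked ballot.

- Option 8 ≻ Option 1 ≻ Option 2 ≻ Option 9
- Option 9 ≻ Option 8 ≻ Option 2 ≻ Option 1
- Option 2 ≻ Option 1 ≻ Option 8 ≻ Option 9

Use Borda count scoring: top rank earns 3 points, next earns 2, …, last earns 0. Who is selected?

Option 8

Borda scores:
  Option 8: 3 + 2 + 1 = 6
  Option 2: 1 + 1 + 3 = 5
  Option 1: 2 + 0 + 2 = 4
  Option 9: 0 + 3 + 0 = 3
Option 8 has the highest total.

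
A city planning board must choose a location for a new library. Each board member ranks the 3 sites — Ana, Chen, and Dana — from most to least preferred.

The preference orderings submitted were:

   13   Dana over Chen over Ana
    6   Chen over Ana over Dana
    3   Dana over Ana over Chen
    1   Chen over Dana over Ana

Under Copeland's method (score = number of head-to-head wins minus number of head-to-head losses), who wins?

Dana

Pairwise results:
  Ana vs Chen: Chen wins 20–3.
  Ana vs Dana: Dana wins 17–6.
  Chen vs Dana: Dana wins 16–7.
Copeland scores (wins − losses):
  Ana: 0 − 2 = -2
  Chen: 1 − 1 = 0
  Dana: 2 − 0 = 2
Dana has the best Copeland score.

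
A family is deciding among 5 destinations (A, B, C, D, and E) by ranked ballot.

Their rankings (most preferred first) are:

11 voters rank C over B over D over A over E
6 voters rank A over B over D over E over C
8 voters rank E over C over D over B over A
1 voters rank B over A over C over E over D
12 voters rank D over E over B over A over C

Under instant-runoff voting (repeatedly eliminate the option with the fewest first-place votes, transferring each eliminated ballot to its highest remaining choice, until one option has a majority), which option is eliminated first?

Round 1: D 12, C 11, E 8, A 6, B 1. B has the fewest and is eliminated.
Round 2: D 12, C 11, E 8, A 7. A has the fewest and is eliminated.
Round 3: D 18, C 12, E 8. E has the fewest and is eliminated.
Round 4: C 20, D 18. C has a majority.

B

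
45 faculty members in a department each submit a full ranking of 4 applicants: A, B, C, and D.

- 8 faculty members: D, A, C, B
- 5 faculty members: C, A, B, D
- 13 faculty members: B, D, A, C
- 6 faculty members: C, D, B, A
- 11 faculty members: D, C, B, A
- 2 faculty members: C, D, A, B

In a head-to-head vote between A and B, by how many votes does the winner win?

15

Ballots ranking A above B: 8+5+2 = 15.
Ballots ranking B above A: 13+6+11 = 30.
B wins 30–15, a margin of 15.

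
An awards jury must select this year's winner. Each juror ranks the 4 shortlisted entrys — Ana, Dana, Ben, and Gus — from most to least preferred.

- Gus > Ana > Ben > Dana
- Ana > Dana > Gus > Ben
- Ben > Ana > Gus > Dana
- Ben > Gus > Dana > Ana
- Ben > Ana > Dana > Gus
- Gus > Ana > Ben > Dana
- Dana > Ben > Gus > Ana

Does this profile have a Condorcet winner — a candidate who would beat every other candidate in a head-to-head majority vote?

Head-to-head results (7 voters total):
Ana vs Dana: Ana wins 5–2.
Ana vs Ben: Ben wins 4–3.
Ana vs Gus: Gus wins 4–3.
Dana vs Ben: Ben wins 5–2.
Dana vs Gus: Gus wins 4–3.
Ben vs Gus: Ben wins 4–3.
Ben beats each rival — Ana (4–3), Dana (5–2), Gus (4–3) — so Ben is the Condorcet winner.

Yes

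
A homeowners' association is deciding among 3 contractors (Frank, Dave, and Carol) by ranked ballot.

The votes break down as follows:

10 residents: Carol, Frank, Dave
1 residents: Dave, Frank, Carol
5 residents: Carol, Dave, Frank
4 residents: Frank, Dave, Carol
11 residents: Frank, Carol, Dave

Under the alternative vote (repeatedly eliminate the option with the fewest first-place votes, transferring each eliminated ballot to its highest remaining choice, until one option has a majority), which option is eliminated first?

Dave

Round 1: Frank 15, Carol 15, Dave 1. Dave has the fewest and is eliminated.
Round 2: Frank 16, Carol 15. Frank has a majority.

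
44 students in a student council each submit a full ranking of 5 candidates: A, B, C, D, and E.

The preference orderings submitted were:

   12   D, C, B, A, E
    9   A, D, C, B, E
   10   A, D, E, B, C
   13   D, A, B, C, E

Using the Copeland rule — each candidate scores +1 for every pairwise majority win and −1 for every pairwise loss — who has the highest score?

D

Pairwise results:
  A vs B: A wins 32–12.
  A vs C: A wins 32–12.
  A vs D: D wins 25–19.
  A vs E: A wins 44–0.
  B vs C: B wins 23–21.
  B vs D: D wins 44–0.
  B vs E: B wins 34–10.
  C vs D: D wins 44–0.
  C vs E: C wins 34–10.
  D vs E: D wins 44–0.
Copeland scores (wins − losses):
  A: 3 − 1 = 2
  B: 2 − 2 = 0
  C: 1 − 3 = -2
  D: 4 − 0 = 4
  E: 0 − 4 = -4
D has the best Copeland score.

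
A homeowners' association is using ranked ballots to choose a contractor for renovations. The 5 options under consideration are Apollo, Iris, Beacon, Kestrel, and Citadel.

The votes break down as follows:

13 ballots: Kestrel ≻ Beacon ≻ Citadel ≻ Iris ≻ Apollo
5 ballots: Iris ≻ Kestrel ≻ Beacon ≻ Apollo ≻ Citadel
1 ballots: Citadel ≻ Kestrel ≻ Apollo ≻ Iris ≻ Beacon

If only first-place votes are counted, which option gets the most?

First-place vote totals:
  Apollo: 0
  Iris: 5
  Beacon: 0
  Kestrel: 13
  Citadel: 1
Kestrel has the most first-place votes.

Kestrel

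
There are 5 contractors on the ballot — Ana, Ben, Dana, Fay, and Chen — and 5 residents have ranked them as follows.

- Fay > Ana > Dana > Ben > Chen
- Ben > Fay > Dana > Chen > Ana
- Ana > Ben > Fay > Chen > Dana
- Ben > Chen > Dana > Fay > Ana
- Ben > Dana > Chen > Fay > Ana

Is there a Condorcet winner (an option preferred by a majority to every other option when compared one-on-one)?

Yes

Head-to-head results (5 voters total):
Ana vs Ben: Ben wins 3–2.
Ana vs Dana: Dana wins 3–2.
Ana vs Fay: Fay wins 4–1.
Ana vs Chen: Chen wins 3–2.
Ben vs Dana: Ben wins 4–1.
Ben vs Fay: Ben wins 4–1.
Ben vs Chen: Ben wins 5–0.
Dana vs Fay: Fay wins 3–2.
Dana vs Chen: Dana wins 3–2.
Fay vs Chen: Fay wins 3–2.
Ben beats each rival — Ana (3–2), Dana (4–1), Fay (4–1), Chen (5–0) — so Ben is the Condorcet winner.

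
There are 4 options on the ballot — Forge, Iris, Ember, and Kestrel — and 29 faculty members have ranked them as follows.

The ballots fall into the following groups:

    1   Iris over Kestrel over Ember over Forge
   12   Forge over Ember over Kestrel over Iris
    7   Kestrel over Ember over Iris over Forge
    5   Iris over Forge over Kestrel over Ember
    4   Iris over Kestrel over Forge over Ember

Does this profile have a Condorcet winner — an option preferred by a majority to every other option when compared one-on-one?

No

Head-to-head results (29 voters total):
Forge vs Iris: Iris wins 17–12.
Forge vs Ember: Forge wins 21–8.
Forge vs Kestrel: Forge wins 17–12.
Iris vs Ember: Ember wins 19–10.
Iris vs Kestrel: Kestrel wins 19–10.
Ember vs Kestrel: Kestrel wins 17–12.
No candidate beats all others: Forge beats Ember beats Iris beats Forge, a majority cycle.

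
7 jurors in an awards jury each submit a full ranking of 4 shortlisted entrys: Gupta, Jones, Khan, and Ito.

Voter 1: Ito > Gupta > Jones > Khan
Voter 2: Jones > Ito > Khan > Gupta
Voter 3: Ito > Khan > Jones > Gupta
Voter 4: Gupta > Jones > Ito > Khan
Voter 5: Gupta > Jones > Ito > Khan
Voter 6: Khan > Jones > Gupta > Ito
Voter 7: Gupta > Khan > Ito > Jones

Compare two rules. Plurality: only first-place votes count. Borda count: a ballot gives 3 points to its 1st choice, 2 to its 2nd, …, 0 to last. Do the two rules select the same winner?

Yes

Plurality first-place counts: Gupta 3, Jones 1, Khan 1, Ito 2 → Gupta.
Borda totals: Gupta 12, Jones 11, Khan 8, Ito 11 → Gupta.
The two rules agree on Gupta.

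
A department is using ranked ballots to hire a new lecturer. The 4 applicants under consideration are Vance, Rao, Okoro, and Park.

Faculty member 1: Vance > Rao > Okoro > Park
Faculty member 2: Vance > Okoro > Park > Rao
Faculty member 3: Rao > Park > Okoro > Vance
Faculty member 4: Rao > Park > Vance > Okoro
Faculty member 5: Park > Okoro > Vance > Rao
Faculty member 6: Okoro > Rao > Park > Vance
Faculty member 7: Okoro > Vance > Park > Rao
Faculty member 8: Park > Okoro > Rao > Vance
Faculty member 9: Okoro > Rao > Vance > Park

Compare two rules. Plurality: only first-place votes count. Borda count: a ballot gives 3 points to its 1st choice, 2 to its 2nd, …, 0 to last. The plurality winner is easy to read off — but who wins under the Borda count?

Okoro

Plurality first-place counts: Vance 2, Rao 2, Okoro 3, Park 2 → Okoro.
Borda totals: Vance 11, Rao 13, Okoro 17, Park 13 → Okoro.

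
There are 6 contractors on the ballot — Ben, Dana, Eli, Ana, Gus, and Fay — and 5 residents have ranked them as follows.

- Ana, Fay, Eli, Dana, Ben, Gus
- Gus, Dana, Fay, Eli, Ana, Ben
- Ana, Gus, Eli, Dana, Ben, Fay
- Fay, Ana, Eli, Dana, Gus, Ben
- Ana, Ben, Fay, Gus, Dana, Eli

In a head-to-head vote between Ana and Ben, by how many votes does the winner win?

Ballots ranking Ana above Ben: 5.
Ballots ranking Ben above Ana: 0.
Ana wins 5–0, a margin of 5.

5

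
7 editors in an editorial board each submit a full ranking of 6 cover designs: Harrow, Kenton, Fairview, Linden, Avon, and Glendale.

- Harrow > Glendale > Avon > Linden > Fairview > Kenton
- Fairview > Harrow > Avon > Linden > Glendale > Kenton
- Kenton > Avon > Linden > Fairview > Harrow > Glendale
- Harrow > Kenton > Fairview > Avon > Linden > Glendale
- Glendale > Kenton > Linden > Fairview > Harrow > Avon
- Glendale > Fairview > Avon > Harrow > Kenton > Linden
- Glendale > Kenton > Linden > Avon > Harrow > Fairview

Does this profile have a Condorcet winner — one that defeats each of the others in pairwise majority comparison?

Head-to-head results (7 voters total):
Harrow vs Kenton: Harrow wins 4–3.
Harrow vs Fairview: Fairview wins 4–3.
Harrow vs Linden: Harrow wins 4–3.
Harrow vs Avon: Harrow wins 4–3.
Harrow vs Glendale: Harrow wins 4–3.
Kenton vs Fairview: Kenton wins 4–3.
Kenton vs Linden: Kenton wins 5–2.
Kenton vs Avon: Kenton wins 4–3.
Kenton vs Glendale: Glendale wins 5–2.
Fairview vs Linden: Linden wins 4–3.
Fairview vs Avon: Fairview wins 4–3.
Fairview vs Glendale: Glendale wins 4–3.
Linden vs Avon: Avon wins 5–2.
Linden vs Glendale: Glendale wins 4–3.
Avon vs Glendale: Glendale wins 4–3.
No candidate beats all others: Harrow beats Kenton beats Fairview beats Harrow, a majority cycle.

No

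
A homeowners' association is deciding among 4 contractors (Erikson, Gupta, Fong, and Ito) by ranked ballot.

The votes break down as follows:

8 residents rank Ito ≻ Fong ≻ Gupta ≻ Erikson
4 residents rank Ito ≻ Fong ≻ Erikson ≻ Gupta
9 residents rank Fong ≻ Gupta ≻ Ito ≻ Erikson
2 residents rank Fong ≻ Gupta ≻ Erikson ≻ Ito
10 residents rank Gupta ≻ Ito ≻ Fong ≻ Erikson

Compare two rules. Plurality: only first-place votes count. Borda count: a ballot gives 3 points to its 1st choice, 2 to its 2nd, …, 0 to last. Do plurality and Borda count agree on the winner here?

No

Plurality first-place counts: Erikson 0, Gupta 10, Fong 11, Ito 12 → Ito.
Borda totals: Erikson 6, Gupta 60, Fong 67, Ito 65 → Fong.
The two rules disagree: plurality picks Ito, Borda picks Fong.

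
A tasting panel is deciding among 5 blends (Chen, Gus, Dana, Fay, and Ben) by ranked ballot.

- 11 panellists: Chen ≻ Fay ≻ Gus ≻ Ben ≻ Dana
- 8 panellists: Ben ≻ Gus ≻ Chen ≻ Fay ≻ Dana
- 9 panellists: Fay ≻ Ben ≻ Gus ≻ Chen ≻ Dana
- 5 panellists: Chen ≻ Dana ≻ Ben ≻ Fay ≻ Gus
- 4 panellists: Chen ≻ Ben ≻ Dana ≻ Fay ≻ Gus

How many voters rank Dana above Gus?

9

Ballots ranking Dana above Gus: 5+4 = 9.
Ballots ranking Gus above Dana: 11+8+9 = 28.
So 9 of 37 voters prefer Dana to Gus.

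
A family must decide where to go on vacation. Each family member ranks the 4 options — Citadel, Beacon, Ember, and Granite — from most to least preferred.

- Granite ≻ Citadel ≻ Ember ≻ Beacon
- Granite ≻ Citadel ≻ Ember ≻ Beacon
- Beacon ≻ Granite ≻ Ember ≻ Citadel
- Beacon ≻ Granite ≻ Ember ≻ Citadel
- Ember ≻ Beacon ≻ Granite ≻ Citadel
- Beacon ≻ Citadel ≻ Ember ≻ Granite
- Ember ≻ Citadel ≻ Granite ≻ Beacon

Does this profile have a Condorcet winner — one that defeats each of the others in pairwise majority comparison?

No

Head-to-head results (7 voters total):
Citadel vs Beacon: Beacon wins 4–3.
Citadel vs Ember: Ember wins 4–3.
Citadel vs Granite: Granite wins 5–2.
Beacon vs Ember: Ember wins 4–3.
Beacon vs Granite: Beacon wins 4–3.
Ember vs Granite: Granite wins 4–3.
No candidate beats all others: Beacon beats Granite beats Ember beats Beacon, a majority cycle.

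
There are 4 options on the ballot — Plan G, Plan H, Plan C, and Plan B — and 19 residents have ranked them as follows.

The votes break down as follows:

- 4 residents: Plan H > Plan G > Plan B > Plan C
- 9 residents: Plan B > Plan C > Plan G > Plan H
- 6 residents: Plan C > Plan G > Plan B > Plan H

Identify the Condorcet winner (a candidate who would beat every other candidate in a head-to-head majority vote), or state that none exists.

Head-to-head results (19 voters total):
Plan G vs Plan H: Plan G wins 15–4.
Plan G vs Plan C: Plan C wins 15–4.
Plan G vs Plan B: Plan G wins 10–9.
Plan H vs Plan C: Plan C wins 15–4.
Plan H vs Plan B: Plan B wins 15–4.
Plan C vs Plan B: Plan B wins 13–6.
No candidate beats all others: Plan G beats Plan B beats Plan C beats Plan G, a majority cycle.

None — there is no Condorcet winner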